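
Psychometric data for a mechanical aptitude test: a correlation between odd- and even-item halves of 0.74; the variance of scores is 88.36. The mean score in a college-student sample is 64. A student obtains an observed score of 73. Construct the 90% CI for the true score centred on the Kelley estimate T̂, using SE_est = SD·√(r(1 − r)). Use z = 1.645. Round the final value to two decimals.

[66.14, 77.17]

σ = 88.36^(1/2) = 9.40000
Spearman-Brown: r = 2(0.74) / (1 + 0.74) = 1.48000 / 1.74000 ≈ 0.85057
Estimated true score = 0.85057×73 + (1 − 0.85057)×64 ≈ 71.65517
SE_est = 9.40000×√(0.85057×0.14943) ≈ 3.35117
CI = 71.65517 ± 1.645 × 3.35117 → [66.14250, 77.16784]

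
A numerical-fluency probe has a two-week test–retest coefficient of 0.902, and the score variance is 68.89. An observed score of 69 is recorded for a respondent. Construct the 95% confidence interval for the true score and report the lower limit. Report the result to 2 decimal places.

σ = 68.89^(1/2) = 8.30000
SEM = 8.30000·√(1 − 0.90200) ≃ 2.59831
1.96 · SEM ≃ 5.09269
Lower bound: 69 − 5.09269 = 63.90731

63.91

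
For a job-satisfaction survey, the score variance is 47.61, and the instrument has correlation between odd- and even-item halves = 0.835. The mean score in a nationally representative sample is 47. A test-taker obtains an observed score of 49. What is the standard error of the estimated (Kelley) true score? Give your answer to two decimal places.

σ = 47.61^(1/2) = 6.900
Spearman-Brown: r = 2(0.835) / (1 + 0.835) = 1.670 / 1.835 ≈ 0.910
SE_est = 6.900×√(0.910×0.090) ≈ 1.974

1.97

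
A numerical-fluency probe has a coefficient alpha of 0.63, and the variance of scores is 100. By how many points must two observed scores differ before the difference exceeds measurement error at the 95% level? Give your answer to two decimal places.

16.86

SD = √100 ≈ 10.0000
SEM = 10.0000 * √(1 − 0.6300) = 10.0000 * √0.3700 ≈ 10.0000 * 0.6083 ≈ 6.0828
Standard error of the difference = 6.0828·√2 ≈ 8.6023
Minimum reliable difference = 1.96 * SE_diff ≈ 1.96 * 8.6023 ≈ 16.8606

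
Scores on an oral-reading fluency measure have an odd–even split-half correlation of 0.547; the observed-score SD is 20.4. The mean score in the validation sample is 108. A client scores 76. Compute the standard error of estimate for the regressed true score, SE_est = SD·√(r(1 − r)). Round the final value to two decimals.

9.28

r_full = 2·0.547 / (1 + 0.547) ≈ 0.707
SE_est = SD * √(r(1 − r)) = 20.400 * √0.207 ≈ 20.400 * 0.455 ≈ 9.283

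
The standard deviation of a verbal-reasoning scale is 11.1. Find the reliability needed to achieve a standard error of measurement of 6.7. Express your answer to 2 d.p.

0.64

r = 1 − (SEM / SD)² = 1 − (6.700 / 11.1)² ≈ 1 − 0.364 ≈ 0.636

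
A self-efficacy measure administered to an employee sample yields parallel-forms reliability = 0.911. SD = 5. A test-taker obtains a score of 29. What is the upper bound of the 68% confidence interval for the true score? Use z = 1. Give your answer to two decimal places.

SEM = 5.00000*√(1 − 0.91100) ≈ 1.49164
Margin = 1 * 1.49164 ≈ 1.49164
Upper limit = 29 + 1.49164 ≈ 30.49164

30.49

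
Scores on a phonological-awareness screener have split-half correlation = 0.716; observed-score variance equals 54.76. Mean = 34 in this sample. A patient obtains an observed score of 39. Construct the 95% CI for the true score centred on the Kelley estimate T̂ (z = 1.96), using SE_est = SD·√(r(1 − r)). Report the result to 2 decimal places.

SD = √54.76 = 7.40000
Spearman-Brown: r = 2(0.716) / (1 + 0.716) = 1.43200 / 1.71600 ≈ 0.83450
T̂ = r·X + (1 − r)·M = 0.83450·39 + 0.16550·34 ≈ 32.54545 + 5.62704 ≈ 38.17249
SE_est = SD · √(r(1 − r)) = 7.40000 · √0.13811 ≈ 7.40000 · 0.37163 ≈ 2.75008
CI = 38.17249 ± 1.96 · 2.75008 → [32.78234, 43.56265]

[32.78, 43.56]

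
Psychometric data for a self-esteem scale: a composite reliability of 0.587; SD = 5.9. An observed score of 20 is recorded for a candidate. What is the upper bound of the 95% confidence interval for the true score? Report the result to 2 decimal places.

27.43

SEM = 5.9000 * √(1 − 0.5870) = 5.9000 * √0.4130 ≈ 5.9000 * 0.6427 ≈ 3.7916
Half-width = 1.96*3.7916 ≈ 7.4316
Upper limit = 20 + 7.4316 ≈ 27.4316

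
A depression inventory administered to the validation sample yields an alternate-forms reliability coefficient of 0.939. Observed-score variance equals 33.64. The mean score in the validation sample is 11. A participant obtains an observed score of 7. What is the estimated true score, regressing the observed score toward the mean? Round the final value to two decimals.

7.24

T̂ = 0.939(7) + 0.061(11) ≈ 7.244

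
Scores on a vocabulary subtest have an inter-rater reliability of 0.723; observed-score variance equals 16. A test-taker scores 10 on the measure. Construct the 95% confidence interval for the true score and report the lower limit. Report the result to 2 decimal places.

SD = √16 = 4.0000
SEM = 4.0000 * √(1 − 0.7230) = 4.0000 * √0.2770 ≃ 4.0000 * 0.5263 ≃ 2.1052
Margin = 1.96 * 2.1052 ≃ 4.1263
Lower limit = 10 − 4.1263 ≃ 5.8737

5.87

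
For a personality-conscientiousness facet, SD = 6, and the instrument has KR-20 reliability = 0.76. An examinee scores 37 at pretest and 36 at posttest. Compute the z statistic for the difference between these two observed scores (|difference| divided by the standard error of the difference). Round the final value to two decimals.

SEM = 6.000 * √(1 − 0.760) = 6.000 * √0.240 ≈ 6.000 * 0.490 ≈ 2.939
Standard error of the difference = 2.939·√2 ≈ 4.157
z = |37 − 36| / 4.157 = 1 / 4.157 ≈ 0.241

0.24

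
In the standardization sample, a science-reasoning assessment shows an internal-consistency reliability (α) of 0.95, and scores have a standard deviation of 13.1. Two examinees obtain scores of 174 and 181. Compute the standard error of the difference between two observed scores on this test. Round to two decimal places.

The standard error of measurement is 13.1000·√(1 − 0.9500) ≈ 13.1000·0.2236 ≈ 2.9292.
SE_diff = √2 · SEM ≈ 4.1426

4.14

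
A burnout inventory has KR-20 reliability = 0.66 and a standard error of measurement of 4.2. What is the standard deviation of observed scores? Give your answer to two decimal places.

7.20

SD = SEM / √(1 − r) = 4.2 / √0.340 ≃ 4.2 / 0.583 ≃ 7.203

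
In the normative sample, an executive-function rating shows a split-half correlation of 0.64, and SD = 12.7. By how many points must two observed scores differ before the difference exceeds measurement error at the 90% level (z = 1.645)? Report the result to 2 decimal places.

13.84

Spearman-Brown: r = 2(0.64) / (1 + 0.64) = 1.2800 / 1.6400 ≈ 0.7805
SEM = 12.7000*√(1 − 0.7805) ≈ 5.9502
Standard error of the difference = 5.9502·√2 ≈ 8.4149
Minimum reliable difference = 1.645 * SE_diff ≈ 1.645 * 8.4149 ≈ 13.8425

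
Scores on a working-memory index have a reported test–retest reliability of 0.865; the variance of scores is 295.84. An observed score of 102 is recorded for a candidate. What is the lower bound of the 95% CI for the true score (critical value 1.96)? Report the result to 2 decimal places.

89.61

SD = √295.84 = 17.20000
The standard error of measurement is 17.20000*√(1 − 0.86500) ≃ 17.20000*0.36742 ≃ 6.31968.
1.96 * SEM ≃ 12.38658
Lower limit = 102 − 12.38658 ≃ 89.61342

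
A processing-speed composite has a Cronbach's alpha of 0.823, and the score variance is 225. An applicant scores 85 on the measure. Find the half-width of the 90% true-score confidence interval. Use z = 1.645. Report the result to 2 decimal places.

10.38

σ = 225^(1/2) = 15.0000
SEM = 15.0000 × √(1 − 0.8230) = 15.0000 × √0.1770 ≈ 15.0000 × 0.4207 ≈ 6.3107
Margin = 1.645 × 6.3107 ≈ 10.3811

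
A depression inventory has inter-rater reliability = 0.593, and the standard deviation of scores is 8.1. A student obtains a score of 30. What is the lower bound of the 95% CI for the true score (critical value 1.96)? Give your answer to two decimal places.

19.87

The standard error of measurement is 8.1000·√(1 − 0.5930) ≈ 8.1000·0.6380 ≈ 5.1675.
1.96 · SEM ≈ 10.1283
Lower limit = 30 − 10.1283 ≈ 19.8717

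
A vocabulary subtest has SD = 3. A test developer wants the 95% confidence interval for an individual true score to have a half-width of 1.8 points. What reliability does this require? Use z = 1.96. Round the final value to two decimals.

0.91

Required SEM = 1.8 / 1.96 ≃ 0.9184
r = 1 − (0.9184/3)² ≃ 1 − 0.0937 ≃ 0.9063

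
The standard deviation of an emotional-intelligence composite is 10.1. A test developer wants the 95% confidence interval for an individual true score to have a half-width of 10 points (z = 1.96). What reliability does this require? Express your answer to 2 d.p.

0.74

SEM needed = half-width / z = 10/1.96 ≈ 5.1020
r = 1 − (SEM / SD)² = 1 − (5.1020 / 10.1)² ≈ 1 − 0.2552 ≈ 0.7448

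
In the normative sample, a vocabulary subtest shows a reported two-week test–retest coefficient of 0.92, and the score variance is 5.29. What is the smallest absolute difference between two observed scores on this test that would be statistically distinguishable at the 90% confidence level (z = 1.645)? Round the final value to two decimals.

SD = √5.29 ≈ 2.300
SEM = 2.300 × √(1 − 0.920) = 2.300 × √0.080 ≈ 2.300 × 0.283 ≈ 0.651
SE_diff = SEM × √2 ≈ 0.651 × 1.414 ≈ 0.920
Minimum reliable difference = 1.645 × SE_diff ≈ 1.645 × 0.920 ≈ 1.513

1.51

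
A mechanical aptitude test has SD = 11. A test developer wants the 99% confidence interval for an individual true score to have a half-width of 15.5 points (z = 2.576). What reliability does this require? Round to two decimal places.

Required SEM = 15.5 / 2.576 ≈ 6.0171
Required reliability = 1 − (SEM/SD)² = 1 − 0.2992 ≈ 0.7008

0.70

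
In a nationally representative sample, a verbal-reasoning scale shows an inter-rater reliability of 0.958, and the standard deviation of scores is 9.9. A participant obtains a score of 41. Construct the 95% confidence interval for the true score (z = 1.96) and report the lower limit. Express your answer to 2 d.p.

SEM = 9.900 × √(1 − 0.958) = 9.900 × √0.042 ≃ 9.900 × 0.205 ≃ 2.029
1.96 × SEM ≃ 3.977
Lower limit = 41 − 3.977 ≃ 37.023

37.02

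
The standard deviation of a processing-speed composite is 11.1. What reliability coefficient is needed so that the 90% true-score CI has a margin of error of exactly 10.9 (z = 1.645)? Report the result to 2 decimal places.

0.64

Required SEM = 10.9 / 1.645 ≈ 6.62614
Required reliability = 1 − (SEM/SD)² = 1 − 0.35635 ≈ 0.64365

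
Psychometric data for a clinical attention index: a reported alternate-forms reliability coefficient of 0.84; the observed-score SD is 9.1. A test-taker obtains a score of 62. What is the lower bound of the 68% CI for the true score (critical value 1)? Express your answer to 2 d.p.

58.36

SEM = 9.1000·√(1 − 0.8400) ≈ 3.6400
Margin = 1 · 3.6400 ≈ 3.6400
Lower bound: 62 − 3.6400 = 58.3600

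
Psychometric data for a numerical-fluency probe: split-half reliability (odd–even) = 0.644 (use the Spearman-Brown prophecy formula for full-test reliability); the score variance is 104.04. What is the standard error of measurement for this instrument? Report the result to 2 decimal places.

4.75

SD = √104.04 ≈ 10.20000
Full-length reliability (Spearman-Brown) = 2(0.644)/(1+0.644) ≈ 0.78345
SEM = 10.20000 * √(1 − 0.78345) = 10.20000 * √0.21655 ≈ 10.20000 * 0.46534 ≈ 4.74651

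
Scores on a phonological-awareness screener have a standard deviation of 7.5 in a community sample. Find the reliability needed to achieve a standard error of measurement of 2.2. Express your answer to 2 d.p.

0.91

r = 1 − (SEM / SD)² = 1 − (2.20000 / 7.5)² ≈ 1 − 0.08604 ≈ 0.91396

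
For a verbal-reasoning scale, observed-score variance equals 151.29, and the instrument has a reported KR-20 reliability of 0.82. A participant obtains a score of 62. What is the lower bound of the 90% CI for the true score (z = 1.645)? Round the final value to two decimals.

53.42

SD = √151.29 ≃ 12.3000
SEM = 12.3000 · √(1 − 0.8200) = 12.3000 · √0.1800 ≃ 12.3000 · 0.4243 ≃ 5.2184
Margin = 1.645 · 5.2184 ≃ 8.5843
Lower bound: 62 − 8.5843 = 53.4157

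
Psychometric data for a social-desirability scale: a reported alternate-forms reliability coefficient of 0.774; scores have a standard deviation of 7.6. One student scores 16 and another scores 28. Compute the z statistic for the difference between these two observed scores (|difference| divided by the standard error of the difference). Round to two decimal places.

2.35

SEM = 7.6000 × √(1 − 0.7740) = 7.6000 × √0.2260 ≃ 7.6000 × 0.4754 ≃ 3.6130
SE_diff = √2 × SEM ≃ 5.1096
z = |16 − 28| / 5.1096 = 12 / 5.1096 ≃ 2.3485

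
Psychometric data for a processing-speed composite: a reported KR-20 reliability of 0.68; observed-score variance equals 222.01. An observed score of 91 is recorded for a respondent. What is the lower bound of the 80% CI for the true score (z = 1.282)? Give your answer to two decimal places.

80.19

SD = √222.01 = 14.90000
SEM = 14.90000 · √(1 − 0.68000) = 14.90000 · √0.32000 ≈ 14.90000 · 0.56569 ≈ 8.42871
1.282 · SEM ≈ 10.80561
Lower limit = 91 − 10.80561 ≈ 80.19439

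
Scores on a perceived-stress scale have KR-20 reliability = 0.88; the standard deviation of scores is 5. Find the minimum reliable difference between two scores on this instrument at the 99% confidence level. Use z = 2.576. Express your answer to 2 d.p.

SEM = 5.000 * √(1 − 0.880) = 5.000 * √0.120 ≈ 5.000 * 0.346 ≈ 1.732
SE_diff = SEM * √2 ≈ 1.732 * 1.414 ≈ 2.449
Smallest detectable difference = 2.576*2.449 ≈ 6.310

6.31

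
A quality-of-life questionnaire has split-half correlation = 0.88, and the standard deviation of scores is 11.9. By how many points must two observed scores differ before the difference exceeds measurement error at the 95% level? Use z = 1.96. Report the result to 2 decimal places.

Full-length reliability (Spearman-Brown) = 2(0.88)/(1+0.88) ≈ 0.936
SEM = 11.900 * √(1 − 0.936) = 11.900 * √0.064 ≈ 11.900 * 0.253 ≈ 3.006
SE_diff = √2 * SEM ≈ 4.252
Smallest detectable difference = 1.96*4.252 ≈ 8.334

8.33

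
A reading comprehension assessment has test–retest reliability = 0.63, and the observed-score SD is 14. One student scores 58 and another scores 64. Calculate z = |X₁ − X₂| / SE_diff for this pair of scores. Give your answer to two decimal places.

SEM = 14.0000·√(1 − 0.6300) ≈ 8.5159
Standard error of the difference = 8.5159·√2 ≈ 12.0433
z = 6 / 12.0433 ≈ 0.4982

0.50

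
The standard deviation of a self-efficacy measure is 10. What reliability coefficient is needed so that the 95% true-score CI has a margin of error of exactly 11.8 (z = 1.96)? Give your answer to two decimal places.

Required SEM = 11.8 / 1.96 ≈ 6.02041
r = 1 − (6.02041/10)² ≈ 1 − 0.36245 ≈ 0.63755

0.64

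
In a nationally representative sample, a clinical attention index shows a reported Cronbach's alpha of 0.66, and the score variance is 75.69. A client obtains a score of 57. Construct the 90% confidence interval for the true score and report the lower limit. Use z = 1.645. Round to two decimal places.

SD = √75.69 = 8.70000
SEM = 8.70000 * √(1 − 0.66000) = 8.70000 * √0.34000 ≃ 8.70000 * 0.58310 ≃ 5.07293
Half-width = 1.645*5.07293 ≃ 8.34497
Lower limit = 57 − 8.34497 ≃ 48.65503

48.66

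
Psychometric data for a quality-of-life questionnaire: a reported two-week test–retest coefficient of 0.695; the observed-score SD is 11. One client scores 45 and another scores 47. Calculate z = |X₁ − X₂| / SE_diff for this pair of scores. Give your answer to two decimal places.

0.23

The standard error of measurement is 11.00000*√(1 − 0.69500) ≈ 11.00000*0.55227 ≈ 6.07495.
SE_diff = √2 * SEM ≈ 8.59127
z = |45 − 47| / 8.59127 = 2 / 8.59127 ≈ 0.23279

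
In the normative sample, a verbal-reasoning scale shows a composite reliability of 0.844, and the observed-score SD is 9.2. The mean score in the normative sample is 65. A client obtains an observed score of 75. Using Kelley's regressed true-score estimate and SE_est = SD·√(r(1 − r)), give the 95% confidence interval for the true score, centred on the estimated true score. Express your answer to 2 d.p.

T̂ = r·X + (1 − r)·M = 0.8440·75 + 0.1560·65 = 63.3000 + 10.1400 ≈ 73.4400
SE_est = SD · √(r(1 − r)) = 9.2000 · √0.1317 ≈ 9.2000 · 0.3629 ≈ 3.3383
CI = 73.4400 ± 1.96 · 3.3383 → [66.8970, 79.9830]

[66.90, 79.98]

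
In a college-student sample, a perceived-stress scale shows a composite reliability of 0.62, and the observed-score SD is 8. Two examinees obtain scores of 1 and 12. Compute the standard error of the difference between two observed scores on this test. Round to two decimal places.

SEM = 8.0000 × √(1 − 0.6200) = 8.0000 × √0.3800 ≈ 8.0000 × 0.6164 ≈ 4.9315
SE_diff = √2 × SEM ≈ 6.9742

6.97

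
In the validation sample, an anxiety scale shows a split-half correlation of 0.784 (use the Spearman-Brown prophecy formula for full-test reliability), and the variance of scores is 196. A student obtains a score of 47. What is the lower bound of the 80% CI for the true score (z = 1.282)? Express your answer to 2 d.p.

SD = √196 = 14.0000
Spearman-Brown: r = 2(0.784) / (1 + 0.784) = 1.5680 / 1.7840 ≃ 0.8789
SEM = 14.0000 × √(1 − 0.8789) = 14.0000 × √0.1211 ≃ 14.0000 × 0.3480 ≃ 4.8714
Half-width = 1.282×4.8714 ≃ 6.2452
Lower bound: 47 − 6.2452 = 40.7548

40.75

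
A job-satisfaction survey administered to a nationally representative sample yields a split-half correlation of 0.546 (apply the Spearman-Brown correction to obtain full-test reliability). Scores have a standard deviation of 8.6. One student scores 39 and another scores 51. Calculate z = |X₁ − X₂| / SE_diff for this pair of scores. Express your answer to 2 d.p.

Full-length reliability (Spearman-Brown) = 2(0.546)/(1+0.546) ≈ 0.7063
SEM = 8.6000×√(1 − 0.7063) ≈ 4.6604
SE_diff = √2 × SEM ≈ 6.5908
z = 12 / 6.5908 ≈ 1.8207

1.82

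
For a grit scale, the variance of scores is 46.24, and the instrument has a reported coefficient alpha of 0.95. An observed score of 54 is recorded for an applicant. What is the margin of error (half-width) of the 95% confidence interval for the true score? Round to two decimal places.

2.98

σ = 46.24^(1/2) = 6.800
SEM = 6.800 · √(1 − 0.950) = 6.800 · √0.050 ≈ 6.800 · 0.224 ≈ 1.521
1.96 · SEM ≈ 2.980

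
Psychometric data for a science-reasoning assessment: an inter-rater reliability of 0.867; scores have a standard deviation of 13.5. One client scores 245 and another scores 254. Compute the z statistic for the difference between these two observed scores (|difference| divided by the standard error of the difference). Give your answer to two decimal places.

1.29

SEM = 13.50000 · √(1 − 0.86700) = 13.50000 · √0.13300 ≈ 13.50000 · 0.36469 ≈ 4.92334
SE_diff = SEM · √2 ≈ 4.92334 · 1.41421 ≈ 6.96265
z = |245 − 254| / 6.96265 = 9 / 6.96265 ≈ 1.29261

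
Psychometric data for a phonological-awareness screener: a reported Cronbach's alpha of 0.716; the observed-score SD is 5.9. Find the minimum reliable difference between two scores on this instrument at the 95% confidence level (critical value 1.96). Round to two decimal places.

8.72

SEM = 5.90000 * √(1 − 0.71600) = 5.90000 * √0.28400 ≈ 5.90000 * 0.53292 ≈ 3.14421
Standard error of the difference = 3.14421·√2 ≈ 4.44658
Minimum reliable difference = 1.96 * SE_diff ≈ 1.96 * 4.44658 ≈ 8.71530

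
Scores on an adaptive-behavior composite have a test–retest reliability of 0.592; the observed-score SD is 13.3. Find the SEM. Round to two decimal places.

8.50

SEM = 13.300 × √(1 − 0.592) = 13.300 × √0.408 ≃ 13.300 × 0.639 ≃ 8.495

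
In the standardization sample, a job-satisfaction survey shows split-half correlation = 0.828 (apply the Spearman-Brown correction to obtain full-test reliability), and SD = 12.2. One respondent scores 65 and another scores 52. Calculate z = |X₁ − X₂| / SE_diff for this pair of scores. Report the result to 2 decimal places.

r_full = 2·0.828 / (1 + 0.828) ≈ 0.90591
The standard error of measurement is 12.20000·√(1 − 0.90591) ≈ 12.20000·0.30674 ≈ 3.74228.
SE_diff = √2 · SEM ≈ 5.29238
z = |65 − 52| / 5.29238 = 13 / 5.29238 ≈ 2.45636

2.46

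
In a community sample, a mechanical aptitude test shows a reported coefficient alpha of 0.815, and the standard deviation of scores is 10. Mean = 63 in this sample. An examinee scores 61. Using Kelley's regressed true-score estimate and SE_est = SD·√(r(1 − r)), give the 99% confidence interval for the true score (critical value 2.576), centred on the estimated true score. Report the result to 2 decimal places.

Estimated true score = 0.8150·61 + (1 − 0.8150)·63 ≈ 61.3700
SE_est = 10.0000·√[r(1 − r)] ≈ 3.8830
CI = 61.3700 ± 2.576 · 3.8830 → [51.3675, 71.3725]

[51.37, 71.37]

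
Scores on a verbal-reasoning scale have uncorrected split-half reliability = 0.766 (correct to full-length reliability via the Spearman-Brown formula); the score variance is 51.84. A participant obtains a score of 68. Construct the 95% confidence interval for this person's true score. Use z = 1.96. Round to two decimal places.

[62.86, 73.14]

σ = 51.84^(1/2) = 7.2000
Spearman-Brown: r = 2(0.766) / (1 + 0.766) = 1.5320 / 1.7660 ≈ 0.8675
SEM = 7.2000 · √(1 − 0.8675) = 7.2000 · √0.1325 ≈ 7.2000 · 0.3640 ≈ 2.6209
Margin = 1.96 · 2.6209 ≈ 5.1369
CI = 68 ± 5.1369 → [62.8631, 73.1369]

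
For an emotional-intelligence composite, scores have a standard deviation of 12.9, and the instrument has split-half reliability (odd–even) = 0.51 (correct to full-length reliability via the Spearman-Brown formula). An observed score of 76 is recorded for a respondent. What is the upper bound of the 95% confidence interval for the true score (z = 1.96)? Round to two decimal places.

r_full = 2·0.51 / (1 + 0.51) ≃ 0.675
SEM = 12.900×√(1 − 0.675) ≃ 7.349
Half-width = 1.96×7.349 ≃ 14.403
Upper bound: 76 + 14.403 = 90.403

90.40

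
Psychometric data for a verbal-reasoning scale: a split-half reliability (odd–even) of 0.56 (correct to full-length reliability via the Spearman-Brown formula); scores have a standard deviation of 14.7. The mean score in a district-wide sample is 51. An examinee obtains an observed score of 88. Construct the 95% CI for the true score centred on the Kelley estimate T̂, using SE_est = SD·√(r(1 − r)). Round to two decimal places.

[64.60, 90.53]

Spearman-Brown: r = 2(0.56) / (1 + 0.56) = 1.120 / 1.560 ≈ 0.718
T̂ = r·X + (1 − r)·M = 0.718·88 + 0.282·51 ≈ 63.179 + 14.385 ≈ 77.564
SE_est = SD · √(r(1 − r)) = 14.700 · √0.202 ≈ 14.700 · 0.450 ≈ 6.615
95% CI: 77.564 ± 12.965 ≈ (64.599, 90.529)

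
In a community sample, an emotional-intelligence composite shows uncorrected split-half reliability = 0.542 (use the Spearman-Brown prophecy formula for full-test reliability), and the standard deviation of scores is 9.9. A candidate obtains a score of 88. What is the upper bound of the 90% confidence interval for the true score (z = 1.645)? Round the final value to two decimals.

96.88

Spearman-Brown: r = 2(0.542) / (1 + 0.542) = 1.084 / 1.542 ≈ 0.703
SEM = 9.900 * √(1 − 0.703) = 9.900 * √0.297 ≈ 9.900 * 0.545 ≈ 5.395
Half-width = 1.645*5.395 ≈ 8.875
Upper limit = 88 + 8.875 ≈ 96.875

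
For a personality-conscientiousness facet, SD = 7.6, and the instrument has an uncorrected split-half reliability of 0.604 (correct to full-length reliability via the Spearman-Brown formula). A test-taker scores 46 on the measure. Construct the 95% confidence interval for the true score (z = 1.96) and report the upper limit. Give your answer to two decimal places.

53.40

r_full = 2·0.604 / (1 + 0.604) ≈ 0.75312
SEM = 7.60000×√(1 − 0.75312) ≈ 3.77623
Margin = 1.96 × 3.77623 ≈ 7.40142
Upper bound: 46 + 7.40142 = 53.40142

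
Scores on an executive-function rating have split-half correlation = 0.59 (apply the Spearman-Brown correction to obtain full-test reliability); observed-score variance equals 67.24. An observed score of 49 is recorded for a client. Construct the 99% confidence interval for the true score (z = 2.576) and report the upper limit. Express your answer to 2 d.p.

59.73

σ = 67.24^(1/2) = 8.2000
Spearman-Brown: r = 2(0.59) / (1 + 0.59) = 1.1800 / 1.5900 ≃ 0.7421
SEM = 8.2000*√(1 − 0.7421) ≃ 4.1640
Margin = 2.576 * 4.1640 ≃ 10.7264
Upper limit = 49 + 10.7264 ≃ 59.7264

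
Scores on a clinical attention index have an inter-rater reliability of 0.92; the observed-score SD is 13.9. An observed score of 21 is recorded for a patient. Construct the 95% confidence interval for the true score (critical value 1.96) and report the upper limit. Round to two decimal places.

28.71

SEM = 13.9000 × √(1 − 0.9200) = 13.9000 × √0.0800 ≃ 13.9000 × 0.2828 ≃ 3.9315
Margin = 1.96 × 3.9315 ≃ 7.7058
Upper bound: 21 + 7.7058 = 28.7058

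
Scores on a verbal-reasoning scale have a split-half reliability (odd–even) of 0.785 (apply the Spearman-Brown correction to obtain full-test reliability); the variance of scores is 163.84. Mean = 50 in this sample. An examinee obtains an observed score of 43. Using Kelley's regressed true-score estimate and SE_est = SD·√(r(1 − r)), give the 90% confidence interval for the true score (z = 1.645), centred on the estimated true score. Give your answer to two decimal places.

σ = 163.84^(1/2) = 12.8000
Spearman-Brown: r = 2(0.785) / (1 + 0.785) = 1.5700 / 1.7850 ≈ 0.8796
T̂ = r·X + (1 − r)·M = 0.8796×43 + 0.1204×50 ≈ 37.8207 + 6.0224 ≈ 43.8431
SE_est = 12.8000·√[r(1 − r)] ≈ 4.1662
90% CI: 43.8431 ± 6.8534 ≈ (36.9897, 50.6965)

[36.99, 50.70]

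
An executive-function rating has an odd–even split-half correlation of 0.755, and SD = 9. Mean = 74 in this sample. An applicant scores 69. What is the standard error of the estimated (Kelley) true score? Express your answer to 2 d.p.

Full-length reliability (Spearman-Brown) = 2(0.755)/(1+0.755) ≈ 0.8604
SE_est = SD × √(r(1 − r)) = 9.0000 × √0.1201 ≈ 9.0000 × 0.3466 ≈ 3.1192

3.12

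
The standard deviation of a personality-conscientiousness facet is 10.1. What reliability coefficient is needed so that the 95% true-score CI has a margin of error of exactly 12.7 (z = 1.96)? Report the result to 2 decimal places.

0.59

SEM needed = half-width / z = 12.7/1.96 ≃ 6.4796
r = 1 − (6.4796/10.1)² ≃ 1 − 0.4116 ≃ 0.5884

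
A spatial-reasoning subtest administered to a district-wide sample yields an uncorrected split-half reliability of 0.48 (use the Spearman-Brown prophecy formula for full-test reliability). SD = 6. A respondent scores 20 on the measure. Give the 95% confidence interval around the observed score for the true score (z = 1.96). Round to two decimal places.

Spearman-Brown: r = 2(0.48) / (1 + 0.48) = 0.9600 / 1.4800 ≈ 0.6486
SEM = 6.0000 * √(1 − 0.6486) = 6.0000 * √0.3514 ≈ 6.0000 * 0.5927 ≈ 3.5565
Margin = 1.96 * 3.5565 ≈ 6.9707
CI = 20 ± 6.9707 → [13.0293, 26.9707]

[13.03, 26.97]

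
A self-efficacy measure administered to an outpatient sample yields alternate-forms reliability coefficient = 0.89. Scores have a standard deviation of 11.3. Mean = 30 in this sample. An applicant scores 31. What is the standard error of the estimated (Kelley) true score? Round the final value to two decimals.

3.54

SE_est = SD × √(r(1 − r)) = 11.300 × √0.098 ≈ 11.300 × 0.313 ≈ 3.536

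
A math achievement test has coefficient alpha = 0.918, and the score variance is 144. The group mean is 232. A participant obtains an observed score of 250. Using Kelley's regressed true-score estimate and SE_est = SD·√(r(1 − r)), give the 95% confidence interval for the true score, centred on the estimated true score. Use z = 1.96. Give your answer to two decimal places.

[242.07, 254.98]

SD = √144 ≈ 12.000
T̂ = r·X + (1 − r)·M = 0.918×250 + 0.082×232 = 229.500 + 19.024 ≈ 248.524
SE_est = SD × √(r(1 − r)) = 12.000 × √0.075 ≈ 12.000 × 0.274 ≈ 3.292
CI = 248.524 ± 1.96 × 3.292 → [242.071, 254.977]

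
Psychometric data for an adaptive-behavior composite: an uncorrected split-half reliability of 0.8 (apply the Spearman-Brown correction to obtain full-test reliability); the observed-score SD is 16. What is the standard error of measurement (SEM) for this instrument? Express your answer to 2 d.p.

5.33

Full-length reliability (Spearman-Brown) = 2(0.8)/(1+0.8) ≈ 0.88889
SEM = 16.00000·√(1 − 0.88889) ≈ 5.33333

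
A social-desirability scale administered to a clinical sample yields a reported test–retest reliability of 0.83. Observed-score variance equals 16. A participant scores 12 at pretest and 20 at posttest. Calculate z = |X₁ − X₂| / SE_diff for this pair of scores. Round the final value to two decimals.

σ = 16^(1/2) = 4.0000
SEM = 4.0000 * √(1 − 0.8300) = 4.0000 * √0.1700 ≈ 4.0000 * 0.4123 ≈ 1.6492
SE_diff = SEM * √2 ≈ 1.6492 * 1.4142 ≈ 2.3324
z = 8 / 2.3324 ≈ 3.4300

3.43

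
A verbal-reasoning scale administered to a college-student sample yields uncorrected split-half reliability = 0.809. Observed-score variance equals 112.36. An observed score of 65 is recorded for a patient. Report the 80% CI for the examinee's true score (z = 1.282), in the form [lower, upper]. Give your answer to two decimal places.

SD = √112.36 = 10.600
Full-length reliability (Spearman-Brown) = 2(0.809)/(1+0.809) ≈ 0.894
SEM = 10.600·√(1 − 0.894) ≈ 3.444
Margin = 1.282 · 3.444 ≈ 4.416
CI = 65 ± 4.416 → [60.584, 69.416]

[60.58, 69.42]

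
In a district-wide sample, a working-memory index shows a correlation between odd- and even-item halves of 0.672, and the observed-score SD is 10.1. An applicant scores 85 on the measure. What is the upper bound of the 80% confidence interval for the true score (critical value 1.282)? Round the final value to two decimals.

r_full = 2·0.672 / (1 + 0.672) ≃ 0.8038
SEM = 10.1000·√(1 − 0.8038) ≃ 4.4734
Half-width = 1.282·4.4734 ≃ 5.7349
Upper bound: 85 + 5.7349 = 90.7349

90.73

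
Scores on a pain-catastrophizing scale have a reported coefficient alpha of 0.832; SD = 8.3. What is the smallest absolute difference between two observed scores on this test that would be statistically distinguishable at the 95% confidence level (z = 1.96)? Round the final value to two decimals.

The standard error of measurement is 8.30000·√(1 − 0.83200) ≃ 8.30000·0.40988 ≃ 3.40199.
SE_diff = √2 · SEM ≃ 4.81114
Minimum reliable difference = 1.96 · SE_diff ≃ 1.96 · 4.81114 ≃ 9.42983

9.43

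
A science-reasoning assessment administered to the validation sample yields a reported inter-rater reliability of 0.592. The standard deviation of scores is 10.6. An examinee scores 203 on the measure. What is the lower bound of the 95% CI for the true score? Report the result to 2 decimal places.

The standard error of measurement is 10.600*√(1 − 0.592) ≃ 10.600*0.639 ≃ 6.771.
Margin = 1.96 * 6.771 ≃ 13.271
Lower bound: 203 − 13.271 = 189.729

189.73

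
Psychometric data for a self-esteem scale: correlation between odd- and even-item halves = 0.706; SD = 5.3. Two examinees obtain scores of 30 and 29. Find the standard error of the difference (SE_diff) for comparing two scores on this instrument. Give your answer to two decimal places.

3.11

Spearman-Brown: r = 2(0.706) / (1 + 0.706) = 1.41200 / 1.70600 ≈ 0.82767
SEM = 5.30000 × √(1 − 0.82767) = 5.30000 × √0.17233 ≈ 5.30000 × 0.41513 ≈ 2.20019
SE_diff = √2 × SEM ≈ 3.11154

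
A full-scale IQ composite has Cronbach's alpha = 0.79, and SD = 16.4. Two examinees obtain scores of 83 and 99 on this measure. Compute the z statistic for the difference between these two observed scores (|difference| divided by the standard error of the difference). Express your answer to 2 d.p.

The standard error of measurement is 16.4000·√(1 − 0.7900) ≈ 16.4000·0.4583 ≈ 7.5154.
SE_diff = SEM · √2 ≈ 7.5154 · 1.4142 ≈ 10.6284
z = 16 / 10.6284 ≈ 1.5054

1.51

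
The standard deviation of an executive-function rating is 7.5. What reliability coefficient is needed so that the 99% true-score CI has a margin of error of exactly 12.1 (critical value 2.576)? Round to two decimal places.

Required SEM = 12.1 / 2.576 ≈ 4.6972
r = 1 − (SEM / SD)² = 1 − (4.6972 / 7.5)² ≈ 1 − 0.3922 ≈ 0.6078

0.61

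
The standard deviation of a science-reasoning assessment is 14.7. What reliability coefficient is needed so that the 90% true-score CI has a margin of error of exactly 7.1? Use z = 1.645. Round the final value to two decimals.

Required SEM = 7.1 / 1.645 ≈ 4.316
Required reliability = 1 − (SEM/SD)² = 1 − 0.086 ≈ 0.914

0.91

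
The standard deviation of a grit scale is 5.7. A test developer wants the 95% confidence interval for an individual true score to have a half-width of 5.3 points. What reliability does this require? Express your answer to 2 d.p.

0.77

Required SEM = 5.3 / 1.96 ≈ 2.7041
r = 1 − (SEM / SD)² = 1 − (2.7041 / 5.7)² ≈ 1 − 0.2251 ≈ 0.7749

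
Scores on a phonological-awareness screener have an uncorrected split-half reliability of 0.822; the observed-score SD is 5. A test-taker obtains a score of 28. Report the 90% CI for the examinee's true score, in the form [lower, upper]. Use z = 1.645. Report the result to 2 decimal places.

r_full = 2·0.822 / (1 + 0.822) ≃ 0.902
SEM = 5.000 × √(1 − 0.902) = 5.000 × √0.098 ≃ 5.000 × 0.313 ≃ 1.563
Half-width = 1.645×1.563 ≃ 2.571
Interval: (25.429, 30.571)

[25.43, 30.57]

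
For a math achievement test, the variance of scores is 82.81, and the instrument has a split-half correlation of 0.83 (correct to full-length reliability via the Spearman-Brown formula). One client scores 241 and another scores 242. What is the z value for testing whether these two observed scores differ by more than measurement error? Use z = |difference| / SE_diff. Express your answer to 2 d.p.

σ = 82.81^(1/2) = 9.1000
r_full = 2·0.83 / (1 + 0.83) ≈ 0.9071
SEM = 9.1000 · √(1 − 0.9071) = 9.1000 · √0.0929 ≈ 9.1000 · 0.3048 ≈ 2.7736
Standard error of the difference = 2.7736·√2 ≈ 3.9224
z = |241 − 242| / 3.9224 = 1 / 3.9224 ≈ 0.2549

0.25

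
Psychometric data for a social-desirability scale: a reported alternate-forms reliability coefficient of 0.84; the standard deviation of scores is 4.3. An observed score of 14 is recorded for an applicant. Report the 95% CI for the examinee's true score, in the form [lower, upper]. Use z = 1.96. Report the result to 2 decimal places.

SEM = 4.300*√(1 − 0.840) ≈ 1.720
1.96 * SEM ≈ 3.371
Interval: (10.629, 17.371)

[10.63, 17.37]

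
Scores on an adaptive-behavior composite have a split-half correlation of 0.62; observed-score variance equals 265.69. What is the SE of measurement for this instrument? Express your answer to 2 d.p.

7.89

σ = 265.69^(1/2) = 16.3000
Spearman-Brown: r = 2(0.62) / (1 + 0.62) = 1.2400 / 1.6200 ≈ 0.7654
SEM = 16.3000 · √(1 − 0.7654) = 16.3000 · √0.2346 ≈ 16.3000 · 0.4843 ≈ 7.8945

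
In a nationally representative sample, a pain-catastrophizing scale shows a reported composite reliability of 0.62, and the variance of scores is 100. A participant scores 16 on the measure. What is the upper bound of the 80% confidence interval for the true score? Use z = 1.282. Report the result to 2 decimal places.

23.90

σ = 100^(1/2) = 10.00000
The standard error of measurement is 10.00000*√(1 − 0.62000) ≈ 10.00000*0.61644 ≈ 6.16441.
Margin = 1.282 * 6.16441 ≈ 7.90278
Upper bound: 16 + 7.90278 = 23.90278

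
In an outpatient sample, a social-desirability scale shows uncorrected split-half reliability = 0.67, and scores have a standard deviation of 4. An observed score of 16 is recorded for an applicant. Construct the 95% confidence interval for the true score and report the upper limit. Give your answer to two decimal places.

19.49

Spearman-Brown: r = 2(0.67) / (1 + 0.67) = 1.340 / 1.670 ≈ 0.802
The standard error of measurement is 4.000*√(1 − 0.802) ≈ 4.000*0.445 ≈ 1.778.
1.96 * SEM ≈ 3.485
Upper limit = 16 + 3.485 ≈ 19.485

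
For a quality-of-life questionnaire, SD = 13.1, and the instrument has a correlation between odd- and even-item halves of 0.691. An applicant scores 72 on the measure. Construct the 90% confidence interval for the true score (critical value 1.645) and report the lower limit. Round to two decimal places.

62.79

Spearman-Brown: r = 2(0.691) / (1 + 0.691) = 1.382 / 1.691 ≈ 0.817
SEM = 13.100 * √(1 − 0.817) = 13.100 * √0.183 ≈ 13.100 * 0.427 ≈ 5.600
1.645 * SEM ≈ 9.212
Lower bound: 72 − 9.212 = 62.788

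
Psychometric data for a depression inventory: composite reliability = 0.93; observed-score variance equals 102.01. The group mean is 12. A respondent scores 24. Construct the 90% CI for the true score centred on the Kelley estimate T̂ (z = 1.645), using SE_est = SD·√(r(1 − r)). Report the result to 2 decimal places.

SD = √102.01 = 10.100
T̂ = r·X + (1 − r)·M = 0.930×24 + 0.070×12 = 22.320 + 0.840 ≃ 23.160
SE_est = SD × √(r(1 − r)) = 10.100 × √0.065 ≃ 10.100 × 0.255 ≃ 2.577
CI = 23.160 ± 1.645 × 2.577 → [18.921, 27.399]

[18.92, 27.40]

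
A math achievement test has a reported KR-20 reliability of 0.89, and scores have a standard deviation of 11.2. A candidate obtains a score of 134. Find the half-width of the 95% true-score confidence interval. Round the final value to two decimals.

7.28

The standard error of measurement is 11.200×√(1 − 0.890) ≈ 11.200×0.332 ≈ 3.715.
Margin = 1.96 × 3.715 ≈ 7.281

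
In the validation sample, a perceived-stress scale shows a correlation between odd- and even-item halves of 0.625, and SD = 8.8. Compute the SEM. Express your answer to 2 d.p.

4.23

r_full = 2·0.625 / (1 + 0.625) ≈ 0.76923
SEM = 8.80000×√(1 − 0.76923) ≈ 4.22738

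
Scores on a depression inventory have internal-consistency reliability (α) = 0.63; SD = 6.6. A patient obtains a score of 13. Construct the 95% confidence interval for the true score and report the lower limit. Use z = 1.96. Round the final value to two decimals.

5.13

The standard error of measurement is 6.60000×√(1 − 0.63000) ≈ 6.60000×0.60828 ≈ 4.01462.
Margin = 1.96 × 4.01462 ≈ 7.86866
Lower limit = 13 − 7.86866 ≈ 5.13134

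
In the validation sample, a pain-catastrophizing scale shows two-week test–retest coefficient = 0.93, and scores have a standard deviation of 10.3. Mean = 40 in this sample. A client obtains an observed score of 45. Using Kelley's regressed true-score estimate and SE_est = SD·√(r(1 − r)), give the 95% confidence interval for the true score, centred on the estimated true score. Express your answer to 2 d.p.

[39.50, 49.80]

T̂ = r·X + (1 − r)·M = 0.930·45 + 0.070·40 = 41.850 + 2.800 ≃ 44.650
SE_est = SD · √(r(1 − r)) = 10.300 · √0.065 ≃ 10.300 · 0.255 ≃ 2.628
CI = 44.650 ± 1.96 · 2.628 → [39.499, 49.801]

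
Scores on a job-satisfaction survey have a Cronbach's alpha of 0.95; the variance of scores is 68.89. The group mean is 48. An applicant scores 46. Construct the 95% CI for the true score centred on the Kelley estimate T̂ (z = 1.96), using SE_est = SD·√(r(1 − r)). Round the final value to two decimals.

SD = √68.89 ≈ 8.3000
Estimated true score = 0.9500·46 + (1 − 0.9500)·48 ≈ 46.1000
SE_est = 8.3000·√(0.9500·0.0500) ≈ 1.8089
CI = 46.1000 ± 1.96 · 1.8089 → [42.5545, 49.6455]

[42.55, 49.65]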